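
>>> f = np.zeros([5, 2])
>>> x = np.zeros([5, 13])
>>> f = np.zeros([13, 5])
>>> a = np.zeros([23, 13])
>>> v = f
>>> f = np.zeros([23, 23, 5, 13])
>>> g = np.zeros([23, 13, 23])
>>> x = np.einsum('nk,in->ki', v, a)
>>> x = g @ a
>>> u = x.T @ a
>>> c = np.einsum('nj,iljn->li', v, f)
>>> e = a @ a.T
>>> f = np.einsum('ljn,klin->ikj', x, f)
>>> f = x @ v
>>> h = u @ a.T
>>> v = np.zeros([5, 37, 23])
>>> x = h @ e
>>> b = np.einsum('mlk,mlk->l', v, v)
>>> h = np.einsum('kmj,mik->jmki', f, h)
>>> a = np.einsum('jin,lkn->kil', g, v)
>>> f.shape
(23, 13, 5)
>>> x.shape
(13, 13, 23)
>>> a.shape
(37, 13, 5)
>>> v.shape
(5, 37, 23)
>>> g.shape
(23, 13, 23)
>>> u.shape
(13, 13, 13)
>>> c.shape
(23, 23)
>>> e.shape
(23, 23)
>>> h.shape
(5, 13, 23, 13)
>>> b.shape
(37,)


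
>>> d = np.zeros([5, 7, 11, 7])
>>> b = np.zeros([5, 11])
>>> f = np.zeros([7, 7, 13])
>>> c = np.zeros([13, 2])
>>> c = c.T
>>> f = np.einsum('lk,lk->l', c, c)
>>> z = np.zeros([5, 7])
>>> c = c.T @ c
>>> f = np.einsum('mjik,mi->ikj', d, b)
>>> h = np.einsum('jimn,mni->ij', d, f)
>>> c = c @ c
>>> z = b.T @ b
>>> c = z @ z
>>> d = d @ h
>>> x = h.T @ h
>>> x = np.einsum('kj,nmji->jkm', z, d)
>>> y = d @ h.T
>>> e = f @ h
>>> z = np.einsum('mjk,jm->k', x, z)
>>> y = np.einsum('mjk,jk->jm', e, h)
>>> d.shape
(5, 7, 11, 5)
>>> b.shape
(5, 11)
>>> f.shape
(11, 7, 7)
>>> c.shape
(11, 11)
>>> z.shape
(7,)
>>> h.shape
(7, 5)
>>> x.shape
(11, 11, 7)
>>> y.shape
(7, 11)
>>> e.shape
(11, 7, 5)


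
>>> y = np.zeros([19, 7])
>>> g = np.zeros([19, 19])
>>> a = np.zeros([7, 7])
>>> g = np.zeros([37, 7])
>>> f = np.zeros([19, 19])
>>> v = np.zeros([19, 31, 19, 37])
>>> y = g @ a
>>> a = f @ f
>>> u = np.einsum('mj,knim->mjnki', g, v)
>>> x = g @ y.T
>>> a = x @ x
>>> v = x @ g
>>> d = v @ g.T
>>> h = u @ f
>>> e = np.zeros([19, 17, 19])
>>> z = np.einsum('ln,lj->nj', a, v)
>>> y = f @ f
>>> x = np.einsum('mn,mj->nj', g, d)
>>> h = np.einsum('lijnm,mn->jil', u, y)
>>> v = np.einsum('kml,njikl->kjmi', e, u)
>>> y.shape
(19, 19)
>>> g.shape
(37, 7)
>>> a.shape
(37, 37)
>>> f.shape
(19, 19)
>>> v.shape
(19, 7, 17, 31)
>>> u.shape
(37, 7, 31, 19, 19)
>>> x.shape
(7, 37)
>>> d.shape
(37, 37)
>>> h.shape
(31, 7, 37)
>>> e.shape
(19, 17, 19)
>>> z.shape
(37, 7)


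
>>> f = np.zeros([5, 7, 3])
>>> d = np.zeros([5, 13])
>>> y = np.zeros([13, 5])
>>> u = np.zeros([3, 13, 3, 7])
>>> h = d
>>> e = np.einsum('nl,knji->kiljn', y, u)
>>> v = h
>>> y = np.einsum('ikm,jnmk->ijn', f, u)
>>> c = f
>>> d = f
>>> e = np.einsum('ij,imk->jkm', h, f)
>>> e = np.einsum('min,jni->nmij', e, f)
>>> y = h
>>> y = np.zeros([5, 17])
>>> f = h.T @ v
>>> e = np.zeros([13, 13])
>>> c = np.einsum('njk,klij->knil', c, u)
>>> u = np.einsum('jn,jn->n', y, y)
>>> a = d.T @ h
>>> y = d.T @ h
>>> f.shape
(13, 13)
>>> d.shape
(5, 7, 3)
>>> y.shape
(3, 7, 13)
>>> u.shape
(17,)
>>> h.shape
(5, 13)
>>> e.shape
(13, 13)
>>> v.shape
(5, 13)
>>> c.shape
(3, 5, 3, 13)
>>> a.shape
(3, 7, 13)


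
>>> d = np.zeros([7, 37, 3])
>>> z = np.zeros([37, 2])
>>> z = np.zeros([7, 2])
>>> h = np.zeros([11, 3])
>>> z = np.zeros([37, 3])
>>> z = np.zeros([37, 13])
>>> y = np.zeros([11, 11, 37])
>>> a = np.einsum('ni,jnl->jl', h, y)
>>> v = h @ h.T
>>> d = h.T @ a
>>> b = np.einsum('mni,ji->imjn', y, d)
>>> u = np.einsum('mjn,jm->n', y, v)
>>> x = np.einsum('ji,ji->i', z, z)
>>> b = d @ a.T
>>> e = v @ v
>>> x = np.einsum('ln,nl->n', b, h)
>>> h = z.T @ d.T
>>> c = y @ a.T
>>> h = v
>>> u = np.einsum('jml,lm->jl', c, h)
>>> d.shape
(3, 37)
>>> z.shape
(37, 13)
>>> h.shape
(11, 11)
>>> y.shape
(11, 11, 37)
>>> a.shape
(11, 37)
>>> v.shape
(11, 11)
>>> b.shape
(3, 11)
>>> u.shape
(11, 11)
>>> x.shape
(11,)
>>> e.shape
(11, 11)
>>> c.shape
(11, 11, 11)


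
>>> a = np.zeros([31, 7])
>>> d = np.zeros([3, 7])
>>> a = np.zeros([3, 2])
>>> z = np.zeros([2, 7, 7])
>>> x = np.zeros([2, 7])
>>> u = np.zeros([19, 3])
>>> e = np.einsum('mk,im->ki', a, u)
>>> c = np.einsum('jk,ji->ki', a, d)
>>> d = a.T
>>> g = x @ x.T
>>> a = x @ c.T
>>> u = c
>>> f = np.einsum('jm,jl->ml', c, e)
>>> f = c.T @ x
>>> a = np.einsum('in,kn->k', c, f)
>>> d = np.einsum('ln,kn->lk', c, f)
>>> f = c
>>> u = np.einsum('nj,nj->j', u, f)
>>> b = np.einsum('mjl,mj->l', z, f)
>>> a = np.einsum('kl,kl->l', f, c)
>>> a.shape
(7,)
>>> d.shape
(2, 7)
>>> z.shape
(2, 7, 7)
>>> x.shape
(2, 7)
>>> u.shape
(7,)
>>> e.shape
(2, 19)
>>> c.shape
(2, 7)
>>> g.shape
(2, 2)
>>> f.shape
(2, 7)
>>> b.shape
(7,)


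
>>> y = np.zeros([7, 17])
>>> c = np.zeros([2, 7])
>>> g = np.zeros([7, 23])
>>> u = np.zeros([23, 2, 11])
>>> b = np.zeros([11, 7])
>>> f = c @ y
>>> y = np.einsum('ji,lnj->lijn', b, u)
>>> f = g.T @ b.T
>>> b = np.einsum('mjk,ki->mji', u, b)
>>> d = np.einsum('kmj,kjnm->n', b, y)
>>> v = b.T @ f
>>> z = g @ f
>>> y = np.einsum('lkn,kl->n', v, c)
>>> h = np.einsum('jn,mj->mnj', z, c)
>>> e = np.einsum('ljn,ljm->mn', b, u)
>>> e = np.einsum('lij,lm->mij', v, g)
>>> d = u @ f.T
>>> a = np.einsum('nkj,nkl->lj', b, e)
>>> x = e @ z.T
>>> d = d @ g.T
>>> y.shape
(11,)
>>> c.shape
(2, 7)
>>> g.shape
(7, 23)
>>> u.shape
(23, 2, 11)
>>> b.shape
(23, 2, 7)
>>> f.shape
(23, 11)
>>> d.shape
(23, 2, 7)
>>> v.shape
(7, 2, 11)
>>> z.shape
(7, 11)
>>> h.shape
(2, 11, 7)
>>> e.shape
(23, 2, 11)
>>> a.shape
(11, 7)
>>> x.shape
(23, 2, 7)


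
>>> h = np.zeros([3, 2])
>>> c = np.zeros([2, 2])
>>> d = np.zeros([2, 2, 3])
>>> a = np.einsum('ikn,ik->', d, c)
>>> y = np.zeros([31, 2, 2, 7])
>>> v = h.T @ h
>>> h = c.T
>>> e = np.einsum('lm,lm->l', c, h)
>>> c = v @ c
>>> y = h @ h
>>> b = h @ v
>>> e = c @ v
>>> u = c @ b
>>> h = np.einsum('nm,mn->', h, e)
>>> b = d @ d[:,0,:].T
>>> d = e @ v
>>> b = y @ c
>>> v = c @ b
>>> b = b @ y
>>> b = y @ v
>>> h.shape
()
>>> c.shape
(2, 2)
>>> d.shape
(2, 2)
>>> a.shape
()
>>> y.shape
(2, 2)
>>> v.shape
(2, 2)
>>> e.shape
(2, 2)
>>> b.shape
(2, 2)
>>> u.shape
(2, 2)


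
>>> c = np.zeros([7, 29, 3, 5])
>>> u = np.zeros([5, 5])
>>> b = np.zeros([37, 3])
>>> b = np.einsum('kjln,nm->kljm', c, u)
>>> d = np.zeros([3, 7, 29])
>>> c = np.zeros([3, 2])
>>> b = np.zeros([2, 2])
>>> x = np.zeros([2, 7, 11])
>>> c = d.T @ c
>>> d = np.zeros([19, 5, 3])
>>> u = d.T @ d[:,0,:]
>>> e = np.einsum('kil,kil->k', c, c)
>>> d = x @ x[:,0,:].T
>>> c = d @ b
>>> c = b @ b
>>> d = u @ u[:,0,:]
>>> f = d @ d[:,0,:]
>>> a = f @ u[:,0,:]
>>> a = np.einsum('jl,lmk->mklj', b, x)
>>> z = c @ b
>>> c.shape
(2, 2)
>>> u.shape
(3, 5, 3)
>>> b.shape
(2, 2)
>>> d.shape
(3, 5, 3)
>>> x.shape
(2, 7, 11)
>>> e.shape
(29,)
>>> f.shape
(3, 5, 3)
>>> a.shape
(7, 11, 2, 2)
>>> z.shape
(2, 2)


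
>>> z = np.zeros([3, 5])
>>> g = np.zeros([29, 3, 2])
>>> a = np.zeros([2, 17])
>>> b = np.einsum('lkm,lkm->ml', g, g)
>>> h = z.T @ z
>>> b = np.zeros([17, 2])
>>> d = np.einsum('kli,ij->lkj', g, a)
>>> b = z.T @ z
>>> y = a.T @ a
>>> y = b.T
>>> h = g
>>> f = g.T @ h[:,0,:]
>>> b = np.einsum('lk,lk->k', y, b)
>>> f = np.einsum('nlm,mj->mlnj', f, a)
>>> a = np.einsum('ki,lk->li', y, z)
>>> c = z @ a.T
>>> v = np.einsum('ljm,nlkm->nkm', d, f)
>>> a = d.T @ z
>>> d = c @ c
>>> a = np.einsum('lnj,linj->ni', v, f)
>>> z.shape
(3, 5)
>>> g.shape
(29, 3, 2)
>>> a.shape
(2, 3)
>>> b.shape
(5,)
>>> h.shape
(29, 3, 2)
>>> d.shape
(3, 3)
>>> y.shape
(5, 5)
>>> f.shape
(2, 3, 2, 17)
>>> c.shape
(3, 3)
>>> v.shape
(2, 2, 17)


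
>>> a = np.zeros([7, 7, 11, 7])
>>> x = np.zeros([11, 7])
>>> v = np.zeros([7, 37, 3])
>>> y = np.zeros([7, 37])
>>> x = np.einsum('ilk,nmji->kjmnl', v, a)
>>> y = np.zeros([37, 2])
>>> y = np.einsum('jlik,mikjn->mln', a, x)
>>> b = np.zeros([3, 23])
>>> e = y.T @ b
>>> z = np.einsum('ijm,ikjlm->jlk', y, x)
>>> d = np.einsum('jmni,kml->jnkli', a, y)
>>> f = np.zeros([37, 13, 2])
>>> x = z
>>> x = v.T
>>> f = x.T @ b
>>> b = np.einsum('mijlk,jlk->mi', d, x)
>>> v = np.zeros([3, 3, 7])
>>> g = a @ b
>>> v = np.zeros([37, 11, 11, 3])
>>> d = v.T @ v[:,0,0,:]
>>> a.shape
(7, 7, 11, 7)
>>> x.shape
(3, 37, 7)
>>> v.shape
(37, 11, 11, 3)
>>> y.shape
(3, 7, 37)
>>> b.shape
(7, 11)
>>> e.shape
(37, 7, 23)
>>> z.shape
(7, 7, 11)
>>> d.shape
(3, 11, 11, 3)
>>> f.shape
(7, 37, 23)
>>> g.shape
(7, 7, 11, 11)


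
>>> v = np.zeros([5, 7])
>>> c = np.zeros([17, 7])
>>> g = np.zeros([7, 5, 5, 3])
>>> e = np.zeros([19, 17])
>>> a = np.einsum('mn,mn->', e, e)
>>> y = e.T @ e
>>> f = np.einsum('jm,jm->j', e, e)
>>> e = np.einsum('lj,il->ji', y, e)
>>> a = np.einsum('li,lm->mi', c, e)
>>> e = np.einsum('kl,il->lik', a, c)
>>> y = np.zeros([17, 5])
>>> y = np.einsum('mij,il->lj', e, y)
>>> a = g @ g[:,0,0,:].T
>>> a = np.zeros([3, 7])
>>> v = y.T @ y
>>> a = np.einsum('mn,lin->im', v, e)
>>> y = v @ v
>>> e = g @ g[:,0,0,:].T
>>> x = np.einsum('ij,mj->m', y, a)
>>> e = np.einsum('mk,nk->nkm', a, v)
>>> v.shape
(19, 19)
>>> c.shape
(17, 7)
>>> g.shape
(7, 5, 5, 3)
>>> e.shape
(19, 19, 17)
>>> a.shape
(17, 19)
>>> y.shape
(19, 19)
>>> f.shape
(19,)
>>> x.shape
(17,)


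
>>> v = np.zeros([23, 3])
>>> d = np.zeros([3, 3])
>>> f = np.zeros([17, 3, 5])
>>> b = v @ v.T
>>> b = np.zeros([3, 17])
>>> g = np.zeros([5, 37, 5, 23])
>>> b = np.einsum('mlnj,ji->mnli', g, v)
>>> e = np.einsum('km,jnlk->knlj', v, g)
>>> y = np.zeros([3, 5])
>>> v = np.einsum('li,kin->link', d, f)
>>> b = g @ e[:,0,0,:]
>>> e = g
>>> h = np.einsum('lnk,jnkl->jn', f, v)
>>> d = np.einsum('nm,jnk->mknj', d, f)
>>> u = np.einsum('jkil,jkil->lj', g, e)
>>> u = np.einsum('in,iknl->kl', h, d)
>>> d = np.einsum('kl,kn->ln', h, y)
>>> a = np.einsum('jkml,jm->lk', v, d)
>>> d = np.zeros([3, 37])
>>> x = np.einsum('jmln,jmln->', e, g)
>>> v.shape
(3, 3, 5, 17)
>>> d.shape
(3, 37)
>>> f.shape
(17, 3, 5)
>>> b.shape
(5, 37, 5, 5)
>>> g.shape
(5, 37, 5, 23)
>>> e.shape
(5, 37, 5, 23)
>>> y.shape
(3, 5)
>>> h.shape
(3, 3)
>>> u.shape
(5, 17)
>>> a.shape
(17, 3)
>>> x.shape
()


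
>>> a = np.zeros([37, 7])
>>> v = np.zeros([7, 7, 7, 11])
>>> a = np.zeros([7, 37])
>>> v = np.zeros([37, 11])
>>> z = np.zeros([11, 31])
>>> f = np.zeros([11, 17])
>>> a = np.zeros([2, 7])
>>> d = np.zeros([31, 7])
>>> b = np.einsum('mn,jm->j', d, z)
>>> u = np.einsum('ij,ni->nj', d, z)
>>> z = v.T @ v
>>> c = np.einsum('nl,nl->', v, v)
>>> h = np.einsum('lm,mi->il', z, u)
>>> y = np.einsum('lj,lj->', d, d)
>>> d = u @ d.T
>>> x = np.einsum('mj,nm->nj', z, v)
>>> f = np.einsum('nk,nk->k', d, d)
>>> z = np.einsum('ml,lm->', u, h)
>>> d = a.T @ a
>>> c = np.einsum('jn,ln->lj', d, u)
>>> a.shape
(2, 7)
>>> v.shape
(37, 11)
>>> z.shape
()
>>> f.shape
(31,)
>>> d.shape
(7, 7)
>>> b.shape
(11,)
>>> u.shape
(11, 7)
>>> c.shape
(11, 7)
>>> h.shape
(7, 11)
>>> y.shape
()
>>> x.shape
(37, 11)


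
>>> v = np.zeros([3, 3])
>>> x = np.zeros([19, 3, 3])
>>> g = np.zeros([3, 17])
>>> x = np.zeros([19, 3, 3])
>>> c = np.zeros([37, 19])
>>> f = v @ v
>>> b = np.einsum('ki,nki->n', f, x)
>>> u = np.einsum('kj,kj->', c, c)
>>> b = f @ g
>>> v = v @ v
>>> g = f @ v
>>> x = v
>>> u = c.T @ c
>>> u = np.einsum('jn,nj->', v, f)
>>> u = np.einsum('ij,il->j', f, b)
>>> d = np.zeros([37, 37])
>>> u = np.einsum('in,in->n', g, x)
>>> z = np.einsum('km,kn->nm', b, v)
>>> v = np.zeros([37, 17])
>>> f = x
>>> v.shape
(37, 17)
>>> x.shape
(3, 3)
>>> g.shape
(3, 3)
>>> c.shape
(37, 19)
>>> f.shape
(3, 3)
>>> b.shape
(3, 17)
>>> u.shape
(3,)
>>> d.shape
(37, 37)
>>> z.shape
(3, 17)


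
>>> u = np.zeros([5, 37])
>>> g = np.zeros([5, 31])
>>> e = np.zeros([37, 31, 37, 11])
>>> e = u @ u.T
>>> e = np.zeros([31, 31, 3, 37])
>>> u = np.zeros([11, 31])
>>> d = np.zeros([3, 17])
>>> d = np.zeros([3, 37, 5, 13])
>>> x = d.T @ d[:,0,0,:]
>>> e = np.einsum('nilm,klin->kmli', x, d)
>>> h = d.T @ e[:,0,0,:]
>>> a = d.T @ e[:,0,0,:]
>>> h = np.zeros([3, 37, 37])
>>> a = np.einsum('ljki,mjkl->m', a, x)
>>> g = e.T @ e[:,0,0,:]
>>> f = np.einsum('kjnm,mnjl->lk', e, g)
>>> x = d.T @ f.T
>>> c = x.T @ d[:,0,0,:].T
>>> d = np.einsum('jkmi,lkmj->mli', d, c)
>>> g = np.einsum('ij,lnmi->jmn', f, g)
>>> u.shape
(11, 31)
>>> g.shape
(3, 13, 37)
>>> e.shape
(3, 13, 37, 5)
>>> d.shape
(5, 5, 13)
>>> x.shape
(13, 5, 37, 5)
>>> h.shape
(3, 37, 37)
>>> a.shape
(13,)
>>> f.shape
(5, 3)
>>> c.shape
(5, 37, 5, 3)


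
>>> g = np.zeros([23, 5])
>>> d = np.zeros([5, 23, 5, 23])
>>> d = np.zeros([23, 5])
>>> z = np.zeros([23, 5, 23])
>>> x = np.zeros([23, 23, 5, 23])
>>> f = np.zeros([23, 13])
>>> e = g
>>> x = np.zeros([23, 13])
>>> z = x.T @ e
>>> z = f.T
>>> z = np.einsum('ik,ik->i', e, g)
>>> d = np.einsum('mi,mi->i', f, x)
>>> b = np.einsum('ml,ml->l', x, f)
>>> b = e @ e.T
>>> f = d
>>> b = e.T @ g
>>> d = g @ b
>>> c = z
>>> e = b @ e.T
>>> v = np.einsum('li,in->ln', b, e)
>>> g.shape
(23, 5)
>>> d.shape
(23, 5)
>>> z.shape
(23,)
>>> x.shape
(23, 13)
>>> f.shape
(13,)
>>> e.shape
(5, 23)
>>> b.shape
(5, 5)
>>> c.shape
(23,)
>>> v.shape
(5, 23)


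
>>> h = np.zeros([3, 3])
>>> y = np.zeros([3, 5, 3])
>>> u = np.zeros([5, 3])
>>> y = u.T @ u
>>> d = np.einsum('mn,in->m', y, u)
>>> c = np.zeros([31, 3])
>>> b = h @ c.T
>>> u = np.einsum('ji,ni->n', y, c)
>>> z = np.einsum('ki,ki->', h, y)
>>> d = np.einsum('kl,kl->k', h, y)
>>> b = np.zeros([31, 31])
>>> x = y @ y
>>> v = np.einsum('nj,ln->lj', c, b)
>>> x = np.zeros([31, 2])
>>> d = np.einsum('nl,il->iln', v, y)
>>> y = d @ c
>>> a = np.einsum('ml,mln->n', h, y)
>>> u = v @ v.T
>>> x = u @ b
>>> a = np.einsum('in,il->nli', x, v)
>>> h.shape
(3, 3)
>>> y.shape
(3, 3, 3)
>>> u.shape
(31, 31)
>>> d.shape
(3, 3, 31)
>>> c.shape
(31, 3)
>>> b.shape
(31, 31)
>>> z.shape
()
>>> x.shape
(31, 31)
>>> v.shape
(31, 3)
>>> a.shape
(31, 3, 31)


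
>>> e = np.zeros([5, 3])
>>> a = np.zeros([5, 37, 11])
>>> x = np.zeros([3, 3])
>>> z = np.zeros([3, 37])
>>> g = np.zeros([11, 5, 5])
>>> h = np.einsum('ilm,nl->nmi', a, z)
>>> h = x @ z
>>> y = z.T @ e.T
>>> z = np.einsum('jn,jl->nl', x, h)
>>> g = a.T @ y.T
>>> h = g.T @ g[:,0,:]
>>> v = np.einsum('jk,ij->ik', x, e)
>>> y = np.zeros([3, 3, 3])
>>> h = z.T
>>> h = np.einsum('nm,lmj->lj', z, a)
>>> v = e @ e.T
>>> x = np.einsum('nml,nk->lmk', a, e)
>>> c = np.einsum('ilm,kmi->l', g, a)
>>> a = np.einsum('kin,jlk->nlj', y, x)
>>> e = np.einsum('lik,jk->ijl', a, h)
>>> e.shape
(37, 5, 3)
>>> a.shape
(3, 37, 11)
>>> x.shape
(11, 37, 3)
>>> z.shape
(3, 37)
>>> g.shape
(11, 37, 37)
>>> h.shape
(5, 11)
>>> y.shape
(3, 3, 3)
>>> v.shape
(5, 5)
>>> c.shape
(37,)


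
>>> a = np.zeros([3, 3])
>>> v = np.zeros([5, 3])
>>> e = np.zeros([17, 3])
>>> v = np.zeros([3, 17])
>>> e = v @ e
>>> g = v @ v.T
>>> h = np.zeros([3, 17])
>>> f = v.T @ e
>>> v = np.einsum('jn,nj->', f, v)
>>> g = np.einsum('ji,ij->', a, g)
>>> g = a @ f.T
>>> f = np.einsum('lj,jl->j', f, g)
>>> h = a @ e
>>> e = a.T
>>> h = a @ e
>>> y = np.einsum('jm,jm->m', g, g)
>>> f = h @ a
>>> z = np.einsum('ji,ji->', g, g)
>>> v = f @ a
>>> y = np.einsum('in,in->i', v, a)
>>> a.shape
(3, 3)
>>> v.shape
(3, 3)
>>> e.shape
(3, 3)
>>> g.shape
(3, 17)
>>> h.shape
(3, 3)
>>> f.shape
(3, 3)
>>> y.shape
(3,)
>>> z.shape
()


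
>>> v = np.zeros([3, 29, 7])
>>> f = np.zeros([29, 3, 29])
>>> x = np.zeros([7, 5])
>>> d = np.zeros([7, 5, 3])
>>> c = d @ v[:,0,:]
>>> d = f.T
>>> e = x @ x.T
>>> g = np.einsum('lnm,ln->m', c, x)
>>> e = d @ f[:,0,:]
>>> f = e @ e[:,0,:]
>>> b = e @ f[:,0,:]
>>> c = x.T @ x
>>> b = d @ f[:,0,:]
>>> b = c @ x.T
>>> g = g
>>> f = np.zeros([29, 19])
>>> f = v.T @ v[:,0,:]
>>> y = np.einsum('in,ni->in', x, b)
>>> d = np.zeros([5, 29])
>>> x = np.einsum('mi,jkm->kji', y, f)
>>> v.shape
(3, 29, 7)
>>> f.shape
(7, 29, 7)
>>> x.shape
(29, 7, 5)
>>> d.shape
(5, 29)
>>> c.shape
(5, 5)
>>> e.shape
(29, 3, 29)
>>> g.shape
(7,)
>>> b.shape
(5, 7)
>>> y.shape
(7, 5)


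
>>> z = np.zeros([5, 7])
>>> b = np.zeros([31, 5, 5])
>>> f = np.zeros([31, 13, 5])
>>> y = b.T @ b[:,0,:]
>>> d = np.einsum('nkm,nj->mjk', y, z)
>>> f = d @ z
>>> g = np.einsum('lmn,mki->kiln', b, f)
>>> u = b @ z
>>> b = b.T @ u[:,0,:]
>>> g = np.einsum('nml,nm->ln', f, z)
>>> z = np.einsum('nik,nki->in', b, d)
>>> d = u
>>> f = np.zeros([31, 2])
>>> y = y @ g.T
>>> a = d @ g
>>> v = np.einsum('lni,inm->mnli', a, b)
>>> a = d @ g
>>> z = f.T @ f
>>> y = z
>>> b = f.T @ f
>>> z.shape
(2, 2)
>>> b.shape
(2, 2)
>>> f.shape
(31, 2)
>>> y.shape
(2, 2)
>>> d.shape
(31, 5, 7)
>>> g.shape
(7, 5)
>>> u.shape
(31, 5, 7)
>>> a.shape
(31, 5, 5)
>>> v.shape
(7, 5, 31, 5)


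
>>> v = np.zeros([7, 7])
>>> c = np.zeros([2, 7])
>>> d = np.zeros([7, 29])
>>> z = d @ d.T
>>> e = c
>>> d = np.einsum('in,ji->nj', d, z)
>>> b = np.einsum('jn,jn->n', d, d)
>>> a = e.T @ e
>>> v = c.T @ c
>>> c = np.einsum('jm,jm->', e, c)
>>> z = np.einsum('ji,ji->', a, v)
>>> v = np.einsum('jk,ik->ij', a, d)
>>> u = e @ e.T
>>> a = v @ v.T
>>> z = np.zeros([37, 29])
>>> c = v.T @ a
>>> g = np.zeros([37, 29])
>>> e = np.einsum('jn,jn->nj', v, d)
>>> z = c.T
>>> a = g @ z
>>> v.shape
(29, 7)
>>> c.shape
(7, 29)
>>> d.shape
(29, 7)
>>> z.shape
(29, 7)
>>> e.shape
(7, 29)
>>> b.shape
(7,)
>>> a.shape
(37, 7)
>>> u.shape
(2, 2)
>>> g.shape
(37, 29)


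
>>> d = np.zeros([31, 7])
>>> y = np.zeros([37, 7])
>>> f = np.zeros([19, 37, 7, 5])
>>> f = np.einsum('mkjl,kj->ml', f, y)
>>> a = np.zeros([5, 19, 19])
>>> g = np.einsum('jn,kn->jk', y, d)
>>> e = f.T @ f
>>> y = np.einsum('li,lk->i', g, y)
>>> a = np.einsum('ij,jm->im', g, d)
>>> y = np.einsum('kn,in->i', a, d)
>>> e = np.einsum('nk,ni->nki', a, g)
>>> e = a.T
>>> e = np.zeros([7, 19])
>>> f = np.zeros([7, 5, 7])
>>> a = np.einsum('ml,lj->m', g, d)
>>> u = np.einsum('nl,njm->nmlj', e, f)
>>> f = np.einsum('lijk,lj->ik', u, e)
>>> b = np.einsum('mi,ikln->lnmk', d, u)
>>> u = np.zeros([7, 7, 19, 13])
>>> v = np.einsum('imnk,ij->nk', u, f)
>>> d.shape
(31, 7)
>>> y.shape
(31,)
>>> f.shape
(7, 5)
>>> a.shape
(37,)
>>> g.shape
(37, 31)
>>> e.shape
(7, 19)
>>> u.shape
(7, 7, 19, 13)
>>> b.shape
(19, 5, 31, 7)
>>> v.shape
(19, 13)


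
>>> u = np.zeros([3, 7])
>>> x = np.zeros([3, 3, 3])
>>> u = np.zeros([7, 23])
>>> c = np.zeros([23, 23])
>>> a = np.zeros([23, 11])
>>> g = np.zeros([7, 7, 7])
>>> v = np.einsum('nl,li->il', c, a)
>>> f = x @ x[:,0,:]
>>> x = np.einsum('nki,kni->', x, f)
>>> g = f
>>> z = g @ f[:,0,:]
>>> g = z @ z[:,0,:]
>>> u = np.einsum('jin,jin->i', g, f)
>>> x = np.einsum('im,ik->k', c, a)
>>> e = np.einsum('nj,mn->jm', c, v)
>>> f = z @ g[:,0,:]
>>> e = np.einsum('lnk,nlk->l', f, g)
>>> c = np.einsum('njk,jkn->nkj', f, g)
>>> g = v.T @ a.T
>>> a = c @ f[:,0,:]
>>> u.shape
(3,)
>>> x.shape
(11,)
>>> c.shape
(3, 3, 3)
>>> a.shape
(3, 3, 3)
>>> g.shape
(23, 23)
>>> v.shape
(11, 23)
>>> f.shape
(3, 3, 3)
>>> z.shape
(3, 3, 3)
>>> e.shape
(3,)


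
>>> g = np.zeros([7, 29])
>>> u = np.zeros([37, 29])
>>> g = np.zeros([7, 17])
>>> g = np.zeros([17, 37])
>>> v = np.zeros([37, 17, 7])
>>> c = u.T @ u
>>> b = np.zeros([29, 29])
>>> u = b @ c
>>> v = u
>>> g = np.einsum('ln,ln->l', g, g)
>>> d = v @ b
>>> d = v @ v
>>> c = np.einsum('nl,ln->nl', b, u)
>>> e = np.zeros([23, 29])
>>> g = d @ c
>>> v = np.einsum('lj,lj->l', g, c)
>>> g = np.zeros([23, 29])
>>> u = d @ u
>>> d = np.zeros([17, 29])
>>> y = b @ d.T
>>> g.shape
(23, 29)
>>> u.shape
(29, 29)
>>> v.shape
(29,)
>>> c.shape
(29, 29)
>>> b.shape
(29, 29)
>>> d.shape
(17, 29)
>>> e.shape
(23, 29)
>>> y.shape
(29, 17)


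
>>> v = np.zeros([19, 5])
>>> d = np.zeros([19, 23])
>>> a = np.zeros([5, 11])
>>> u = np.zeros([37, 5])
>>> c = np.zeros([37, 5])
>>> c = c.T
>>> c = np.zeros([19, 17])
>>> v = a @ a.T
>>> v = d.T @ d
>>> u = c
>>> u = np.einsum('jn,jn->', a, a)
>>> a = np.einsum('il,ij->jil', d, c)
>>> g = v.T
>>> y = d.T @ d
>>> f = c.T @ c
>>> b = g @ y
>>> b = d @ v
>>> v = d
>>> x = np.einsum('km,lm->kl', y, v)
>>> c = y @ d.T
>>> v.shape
(19, 23)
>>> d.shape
(19, 23)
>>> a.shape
(17, 19, 23)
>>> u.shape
()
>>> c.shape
(23, 19)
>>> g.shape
(23, 23)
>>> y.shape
(23, 23)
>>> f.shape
(17, 17)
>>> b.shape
(19, 23)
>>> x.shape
(23, 19)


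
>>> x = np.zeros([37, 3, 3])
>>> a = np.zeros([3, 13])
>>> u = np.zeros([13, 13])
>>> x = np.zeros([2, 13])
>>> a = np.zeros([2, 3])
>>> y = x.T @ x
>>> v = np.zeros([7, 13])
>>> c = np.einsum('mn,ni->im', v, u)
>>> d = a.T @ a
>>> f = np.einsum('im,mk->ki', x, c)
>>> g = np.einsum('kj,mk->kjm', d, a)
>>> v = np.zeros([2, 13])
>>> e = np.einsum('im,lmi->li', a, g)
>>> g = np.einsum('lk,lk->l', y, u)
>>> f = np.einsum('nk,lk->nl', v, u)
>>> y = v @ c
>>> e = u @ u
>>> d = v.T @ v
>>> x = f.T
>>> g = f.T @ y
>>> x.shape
(13, 2)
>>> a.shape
(2, 3)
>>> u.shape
(13, 13)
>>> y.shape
(2, 7)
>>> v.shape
(2, 13)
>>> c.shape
(13, 7)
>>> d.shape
(13, 13)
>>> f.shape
(2, 13)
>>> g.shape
(13, 7)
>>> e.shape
(13, 13)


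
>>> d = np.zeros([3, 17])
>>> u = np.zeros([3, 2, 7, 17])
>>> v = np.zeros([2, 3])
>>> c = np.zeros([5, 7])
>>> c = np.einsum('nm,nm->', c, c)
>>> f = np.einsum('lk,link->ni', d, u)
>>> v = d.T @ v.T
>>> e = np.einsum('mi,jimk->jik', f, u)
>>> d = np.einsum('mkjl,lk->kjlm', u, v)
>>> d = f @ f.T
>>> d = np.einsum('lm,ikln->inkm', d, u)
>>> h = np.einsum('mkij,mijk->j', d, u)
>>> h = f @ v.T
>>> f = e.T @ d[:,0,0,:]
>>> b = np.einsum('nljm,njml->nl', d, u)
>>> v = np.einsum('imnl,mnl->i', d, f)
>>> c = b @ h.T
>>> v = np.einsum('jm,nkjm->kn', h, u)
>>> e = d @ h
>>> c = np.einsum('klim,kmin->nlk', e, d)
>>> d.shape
(3, 17, 2, 7)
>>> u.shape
(3, 2, 7, 17)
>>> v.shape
(2, 3)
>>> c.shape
(7, 17, 3)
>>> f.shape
(17, 2, 7)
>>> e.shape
(3, 17, 2, 17)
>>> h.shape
(7, 17)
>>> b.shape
(3, 17)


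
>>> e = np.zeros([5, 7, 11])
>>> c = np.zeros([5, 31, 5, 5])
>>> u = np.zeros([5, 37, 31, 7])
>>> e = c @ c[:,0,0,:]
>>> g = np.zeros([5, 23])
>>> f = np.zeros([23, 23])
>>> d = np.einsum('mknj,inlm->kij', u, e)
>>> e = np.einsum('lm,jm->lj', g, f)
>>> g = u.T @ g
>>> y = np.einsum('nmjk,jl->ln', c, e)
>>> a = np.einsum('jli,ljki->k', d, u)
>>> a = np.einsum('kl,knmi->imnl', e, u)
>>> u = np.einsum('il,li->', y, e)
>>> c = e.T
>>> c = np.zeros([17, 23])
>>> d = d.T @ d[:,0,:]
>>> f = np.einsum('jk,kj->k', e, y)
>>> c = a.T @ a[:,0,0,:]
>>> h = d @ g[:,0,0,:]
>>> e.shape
(5, 23)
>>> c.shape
(23, 37, 31, 23)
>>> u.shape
()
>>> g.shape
(7, 31, 37, 23)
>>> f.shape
(23,)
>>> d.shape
(7, 5, 7)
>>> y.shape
(23, 5)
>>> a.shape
(7, 31, 37, 23)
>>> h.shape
(7, 5, 23)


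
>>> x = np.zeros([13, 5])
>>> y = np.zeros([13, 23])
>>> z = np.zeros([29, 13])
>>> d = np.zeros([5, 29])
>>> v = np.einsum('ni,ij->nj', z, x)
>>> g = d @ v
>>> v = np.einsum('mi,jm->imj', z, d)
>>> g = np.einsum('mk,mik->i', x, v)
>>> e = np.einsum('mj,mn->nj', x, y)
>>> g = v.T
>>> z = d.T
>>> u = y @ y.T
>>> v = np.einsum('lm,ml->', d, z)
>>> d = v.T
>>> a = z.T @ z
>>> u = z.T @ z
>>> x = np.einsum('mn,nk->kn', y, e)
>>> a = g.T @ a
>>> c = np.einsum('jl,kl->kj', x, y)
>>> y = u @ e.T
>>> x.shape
(5, 23)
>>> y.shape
(5, 23)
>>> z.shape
(29, 5)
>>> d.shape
()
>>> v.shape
()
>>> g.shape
(5, 29, 13)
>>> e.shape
(23, 5)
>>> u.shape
(5, 5)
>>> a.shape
(13, 29, 5)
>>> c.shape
(13, 5)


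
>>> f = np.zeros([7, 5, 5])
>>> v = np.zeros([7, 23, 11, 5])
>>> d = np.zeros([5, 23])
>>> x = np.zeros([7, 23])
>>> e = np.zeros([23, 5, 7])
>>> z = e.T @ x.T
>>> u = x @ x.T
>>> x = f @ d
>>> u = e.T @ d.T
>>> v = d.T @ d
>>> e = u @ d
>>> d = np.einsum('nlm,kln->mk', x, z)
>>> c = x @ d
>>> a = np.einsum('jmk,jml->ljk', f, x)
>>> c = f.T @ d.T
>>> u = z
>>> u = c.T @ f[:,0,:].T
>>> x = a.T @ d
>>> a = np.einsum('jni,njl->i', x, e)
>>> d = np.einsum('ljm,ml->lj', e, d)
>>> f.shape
(7, 5, 5)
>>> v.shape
(23, 23)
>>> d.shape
(7, 5)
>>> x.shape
(5, 7, 7)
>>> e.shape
(7, 5, 23)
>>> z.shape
(7, 5, 7)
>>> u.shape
(23, 5, 7)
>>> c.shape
(5, 5, 23)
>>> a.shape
(7,)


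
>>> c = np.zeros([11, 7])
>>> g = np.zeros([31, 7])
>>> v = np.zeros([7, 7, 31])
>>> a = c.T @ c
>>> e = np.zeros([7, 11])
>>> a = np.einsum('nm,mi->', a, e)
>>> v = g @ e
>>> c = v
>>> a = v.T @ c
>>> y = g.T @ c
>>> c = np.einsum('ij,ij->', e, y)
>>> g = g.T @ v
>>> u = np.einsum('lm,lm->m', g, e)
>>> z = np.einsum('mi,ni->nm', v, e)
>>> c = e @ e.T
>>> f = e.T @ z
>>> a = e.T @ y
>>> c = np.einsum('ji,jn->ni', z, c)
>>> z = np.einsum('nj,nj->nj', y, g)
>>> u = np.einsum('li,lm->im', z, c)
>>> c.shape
(7, 31)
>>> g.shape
(7, 11)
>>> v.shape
(31, 11)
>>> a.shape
(11, 11)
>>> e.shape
(7, 11)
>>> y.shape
(7, 11)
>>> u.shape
(11, 31)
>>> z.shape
(7, 11)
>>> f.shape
(11, 31)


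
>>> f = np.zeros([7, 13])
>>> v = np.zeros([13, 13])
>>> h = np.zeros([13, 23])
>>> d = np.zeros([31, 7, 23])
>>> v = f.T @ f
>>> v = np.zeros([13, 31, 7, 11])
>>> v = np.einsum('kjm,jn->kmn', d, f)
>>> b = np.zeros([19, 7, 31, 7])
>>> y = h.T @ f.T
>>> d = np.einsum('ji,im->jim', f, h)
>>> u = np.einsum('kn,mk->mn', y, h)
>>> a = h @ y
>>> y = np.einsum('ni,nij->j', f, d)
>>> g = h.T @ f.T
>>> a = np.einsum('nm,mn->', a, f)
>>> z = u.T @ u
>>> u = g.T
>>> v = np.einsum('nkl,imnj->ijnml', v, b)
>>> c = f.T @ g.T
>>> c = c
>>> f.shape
(7, 13)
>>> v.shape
(19, 7, 31, 7, 13)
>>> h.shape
(13, 23)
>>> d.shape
(7, 13, 23)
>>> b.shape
(19, 7, 31, 7)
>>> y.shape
(23,)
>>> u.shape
(7, 23)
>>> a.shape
()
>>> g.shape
(23, 7)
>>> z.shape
(7, 7)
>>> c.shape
(13, 23)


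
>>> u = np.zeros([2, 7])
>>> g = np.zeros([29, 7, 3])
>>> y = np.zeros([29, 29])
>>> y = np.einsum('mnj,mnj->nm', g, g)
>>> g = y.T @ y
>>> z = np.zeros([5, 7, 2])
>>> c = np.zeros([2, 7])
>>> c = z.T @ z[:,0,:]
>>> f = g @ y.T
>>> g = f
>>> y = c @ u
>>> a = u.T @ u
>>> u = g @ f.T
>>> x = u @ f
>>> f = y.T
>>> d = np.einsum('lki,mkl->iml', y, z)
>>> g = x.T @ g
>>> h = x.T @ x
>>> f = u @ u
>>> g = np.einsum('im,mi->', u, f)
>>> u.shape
(29, 29)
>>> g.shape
()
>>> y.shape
(2, 7, 7)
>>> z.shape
(5, 7, 2)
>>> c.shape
(2, 7, 2)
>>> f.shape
(29, 29)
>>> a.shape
(7, 7)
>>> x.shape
(29, 7)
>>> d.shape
(7, 5, 2)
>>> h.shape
(7, 7)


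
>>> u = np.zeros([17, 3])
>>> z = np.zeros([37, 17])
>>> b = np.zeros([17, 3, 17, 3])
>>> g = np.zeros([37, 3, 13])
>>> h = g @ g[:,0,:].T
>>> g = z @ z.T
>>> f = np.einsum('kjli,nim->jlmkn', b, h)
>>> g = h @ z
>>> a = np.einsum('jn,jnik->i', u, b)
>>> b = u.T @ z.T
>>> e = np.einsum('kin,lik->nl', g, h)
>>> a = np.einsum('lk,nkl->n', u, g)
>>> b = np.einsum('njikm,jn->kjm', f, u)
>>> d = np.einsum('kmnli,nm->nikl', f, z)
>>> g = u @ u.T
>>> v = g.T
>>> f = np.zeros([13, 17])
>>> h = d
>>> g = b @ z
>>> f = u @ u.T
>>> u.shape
(17, 3)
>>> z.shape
(37, 17)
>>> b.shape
(17, 17, 37)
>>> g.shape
(17, 17, 17)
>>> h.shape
(37, 37, 3, 17)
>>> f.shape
(17, 17)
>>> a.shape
(37,)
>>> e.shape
(17, 37)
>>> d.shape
(37, 37, 3, 17)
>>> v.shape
(17, 17)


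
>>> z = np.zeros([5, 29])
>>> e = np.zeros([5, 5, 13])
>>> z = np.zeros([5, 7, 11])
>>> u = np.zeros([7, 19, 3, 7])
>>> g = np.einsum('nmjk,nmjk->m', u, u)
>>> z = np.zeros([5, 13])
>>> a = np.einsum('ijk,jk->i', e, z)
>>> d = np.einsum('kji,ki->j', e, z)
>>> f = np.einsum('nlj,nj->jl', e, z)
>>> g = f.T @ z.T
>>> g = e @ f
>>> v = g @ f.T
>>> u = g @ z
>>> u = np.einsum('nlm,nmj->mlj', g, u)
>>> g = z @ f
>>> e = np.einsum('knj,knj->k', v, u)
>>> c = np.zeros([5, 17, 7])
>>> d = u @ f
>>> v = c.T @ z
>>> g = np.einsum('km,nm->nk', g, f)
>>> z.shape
(5, 13)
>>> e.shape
(5,)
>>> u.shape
(5, 5, 13)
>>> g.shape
(13, 5)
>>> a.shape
(5,)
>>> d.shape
(5, 5, 5)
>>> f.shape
(13, 5)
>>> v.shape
(7, 17, 13)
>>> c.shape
(5, 17, 7)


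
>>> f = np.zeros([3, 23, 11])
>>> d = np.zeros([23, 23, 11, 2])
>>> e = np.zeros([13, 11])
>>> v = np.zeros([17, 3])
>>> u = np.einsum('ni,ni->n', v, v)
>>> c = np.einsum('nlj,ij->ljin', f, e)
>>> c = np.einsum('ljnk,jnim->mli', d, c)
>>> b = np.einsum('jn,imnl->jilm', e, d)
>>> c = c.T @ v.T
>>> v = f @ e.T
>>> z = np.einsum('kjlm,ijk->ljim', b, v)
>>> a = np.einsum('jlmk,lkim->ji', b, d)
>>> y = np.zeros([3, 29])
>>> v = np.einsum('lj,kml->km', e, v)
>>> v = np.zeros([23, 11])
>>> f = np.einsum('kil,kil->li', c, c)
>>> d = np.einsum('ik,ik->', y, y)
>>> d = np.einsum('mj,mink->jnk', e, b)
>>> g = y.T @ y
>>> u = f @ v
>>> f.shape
(17, 23)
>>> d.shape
(11, 2, 23)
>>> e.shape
(13, 11)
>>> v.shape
(23, 11)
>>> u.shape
(17, 11)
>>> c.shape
(13, 23, 17)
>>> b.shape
(13, 23, 2, 23)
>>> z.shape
(2, 23, 3, 23)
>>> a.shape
(13, 11)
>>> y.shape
(3, 29)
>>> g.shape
(29, 29)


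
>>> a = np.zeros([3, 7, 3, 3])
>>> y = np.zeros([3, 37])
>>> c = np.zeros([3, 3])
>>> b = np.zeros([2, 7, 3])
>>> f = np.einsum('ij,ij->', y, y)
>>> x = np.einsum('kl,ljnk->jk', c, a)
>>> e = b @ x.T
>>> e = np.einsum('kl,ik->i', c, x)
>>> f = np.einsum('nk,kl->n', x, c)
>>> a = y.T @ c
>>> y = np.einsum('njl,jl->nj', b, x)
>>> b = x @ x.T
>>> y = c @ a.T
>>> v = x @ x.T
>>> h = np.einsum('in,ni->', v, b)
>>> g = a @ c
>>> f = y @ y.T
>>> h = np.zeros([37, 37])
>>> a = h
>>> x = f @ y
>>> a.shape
(37, 37)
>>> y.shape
(3, 37)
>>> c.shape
(3, 3)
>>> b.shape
(7, 7)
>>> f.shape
(3, 3)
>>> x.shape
(3, 37)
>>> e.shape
(7,)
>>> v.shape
(7, 7)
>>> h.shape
(37, 37)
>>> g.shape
(37, 3)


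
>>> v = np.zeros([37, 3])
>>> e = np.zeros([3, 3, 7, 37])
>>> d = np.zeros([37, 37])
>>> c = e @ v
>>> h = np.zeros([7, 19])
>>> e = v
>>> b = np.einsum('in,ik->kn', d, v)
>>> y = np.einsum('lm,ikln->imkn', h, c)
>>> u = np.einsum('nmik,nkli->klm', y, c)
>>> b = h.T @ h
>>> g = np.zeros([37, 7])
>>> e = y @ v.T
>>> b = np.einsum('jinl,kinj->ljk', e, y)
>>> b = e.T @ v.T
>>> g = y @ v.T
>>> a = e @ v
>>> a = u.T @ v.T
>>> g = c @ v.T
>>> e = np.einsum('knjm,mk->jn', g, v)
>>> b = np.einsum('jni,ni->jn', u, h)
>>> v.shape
(37, 3)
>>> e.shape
(7, 3)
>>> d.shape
(37, 37)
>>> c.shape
(3, 3, 7, 3)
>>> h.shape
(7, 19)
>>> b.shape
(3, 7)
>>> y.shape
(3, 19, 3, 3)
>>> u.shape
(3, 7, 19)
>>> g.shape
(3, 3, 7, 37)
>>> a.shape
(19, 7, 37)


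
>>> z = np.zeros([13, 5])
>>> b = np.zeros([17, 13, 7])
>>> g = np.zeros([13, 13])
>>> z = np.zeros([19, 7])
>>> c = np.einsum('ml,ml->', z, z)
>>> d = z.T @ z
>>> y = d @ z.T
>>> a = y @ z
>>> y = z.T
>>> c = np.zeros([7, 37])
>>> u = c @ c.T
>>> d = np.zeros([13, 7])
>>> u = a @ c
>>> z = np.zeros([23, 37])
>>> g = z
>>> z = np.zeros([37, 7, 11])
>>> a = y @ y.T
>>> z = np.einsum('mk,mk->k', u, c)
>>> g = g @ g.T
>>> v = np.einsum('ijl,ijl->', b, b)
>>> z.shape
(37,)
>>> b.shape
(17, 13, 7)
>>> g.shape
(23, 23)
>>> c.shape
(7, 37)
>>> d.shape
(13, 7)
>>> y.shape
(7, 19)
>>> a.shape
(7, 7)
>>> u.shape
(7, 37)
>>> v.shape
()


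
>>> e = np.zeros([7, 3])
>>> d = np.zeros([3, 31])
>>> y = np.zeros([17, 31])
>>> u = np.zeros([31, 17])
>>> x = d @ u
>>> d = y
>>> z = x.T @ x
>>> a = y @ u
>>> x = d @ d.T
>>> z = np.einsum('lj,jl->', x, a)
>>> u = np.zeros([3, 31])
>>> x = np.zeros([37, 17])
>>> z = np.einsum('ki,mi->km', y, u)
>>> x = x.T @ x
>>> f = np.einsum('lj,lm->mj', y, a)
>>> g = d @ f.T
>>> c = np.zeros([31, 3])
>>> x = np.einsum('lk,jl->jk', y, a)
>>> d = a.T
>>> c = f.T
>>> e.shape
(7, 3)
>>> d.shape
(17, 17)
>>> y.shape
(17, 31)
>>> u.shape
(3, 31)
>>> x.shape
(17, 31)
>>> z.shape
(17, 3)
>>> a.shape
(17, 17)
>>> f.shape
(17, 31)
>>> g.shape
(17, 17)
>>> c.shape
(31, 17)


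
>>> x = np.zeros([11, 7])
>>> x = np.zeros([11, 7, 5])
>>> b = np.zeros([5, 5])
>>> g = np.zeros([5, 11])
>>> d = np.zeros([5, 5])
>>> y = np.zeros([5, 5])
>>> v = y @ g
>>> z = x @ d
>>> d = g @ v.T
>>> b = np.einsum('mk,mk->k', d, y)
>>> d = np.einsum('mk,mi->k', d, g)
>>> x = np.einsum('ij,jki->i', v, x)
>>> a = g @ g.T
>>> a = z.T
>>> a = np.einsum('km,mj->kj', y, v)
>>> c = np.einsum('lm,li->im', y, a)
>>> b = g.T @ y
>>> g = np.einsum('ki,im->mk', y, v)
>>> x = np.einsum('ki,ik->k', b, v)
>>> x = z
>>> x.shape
(11, 7, 5)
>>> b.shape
(11, 5)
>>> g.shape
(11, 5)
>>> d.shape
(5,)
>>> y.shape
(5, 5)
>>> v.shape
(5, 11)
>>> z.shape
(11, 7, 5)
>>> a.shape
(5, 11)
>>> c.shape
(11, 5)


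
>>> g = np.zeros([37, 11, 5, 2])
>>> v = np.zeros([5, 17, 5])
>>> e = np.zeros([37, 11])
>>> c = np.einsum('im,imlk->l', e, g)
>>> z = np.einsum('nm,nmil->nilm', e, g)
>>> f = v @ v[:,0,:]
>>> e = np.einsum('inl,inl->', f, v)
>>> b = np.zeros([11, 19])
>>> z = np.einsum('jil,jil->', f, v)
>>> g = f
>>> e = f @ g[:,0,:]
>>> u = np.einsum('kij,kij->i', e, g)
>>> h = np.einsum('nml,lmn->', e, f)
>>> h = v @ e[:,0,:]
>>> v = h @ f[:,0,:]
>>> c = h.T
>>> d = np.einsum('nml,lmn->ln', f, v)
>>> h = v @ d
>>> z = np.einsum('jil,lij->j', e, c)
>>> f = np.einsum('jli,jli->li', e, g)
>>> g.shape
(5, 17, 5)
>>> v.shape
(5, 17, 5)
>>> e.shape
(5, 17, 5)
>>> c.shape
(5, 17, 5)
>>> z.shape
(5,)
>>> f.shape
(17, 5)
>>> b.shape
(11, 19)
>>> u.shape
(17,)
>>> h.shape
(5, 17, 5)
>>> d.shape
(5, 5)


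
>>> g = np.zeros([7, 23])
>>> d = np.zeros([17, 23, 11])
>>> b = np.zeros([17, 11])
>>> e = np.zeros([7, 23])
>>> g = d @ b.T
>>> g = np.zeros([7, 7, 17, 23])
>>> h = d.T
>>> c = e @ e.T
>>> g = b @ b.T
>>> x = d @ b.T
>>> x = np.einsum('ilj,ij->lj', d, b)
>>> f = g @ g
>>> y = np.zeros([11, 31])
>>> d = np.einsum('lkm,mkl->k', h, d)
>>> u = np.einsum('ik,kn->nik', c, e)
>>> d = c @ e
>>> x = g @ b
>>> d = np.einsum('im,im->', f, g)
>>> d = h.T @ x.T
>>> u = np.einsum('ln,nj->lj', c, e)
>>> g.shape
(17, 17)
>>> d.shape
(17, 23, 17)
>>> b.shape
(17, 11)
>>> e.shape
(7, 23)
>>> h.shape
(11, 23, 17)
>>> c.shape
(7, 7)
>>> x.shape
(17, 11)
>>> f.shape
(17, 17)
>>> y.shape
(11, 31)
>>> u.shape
(7, 23)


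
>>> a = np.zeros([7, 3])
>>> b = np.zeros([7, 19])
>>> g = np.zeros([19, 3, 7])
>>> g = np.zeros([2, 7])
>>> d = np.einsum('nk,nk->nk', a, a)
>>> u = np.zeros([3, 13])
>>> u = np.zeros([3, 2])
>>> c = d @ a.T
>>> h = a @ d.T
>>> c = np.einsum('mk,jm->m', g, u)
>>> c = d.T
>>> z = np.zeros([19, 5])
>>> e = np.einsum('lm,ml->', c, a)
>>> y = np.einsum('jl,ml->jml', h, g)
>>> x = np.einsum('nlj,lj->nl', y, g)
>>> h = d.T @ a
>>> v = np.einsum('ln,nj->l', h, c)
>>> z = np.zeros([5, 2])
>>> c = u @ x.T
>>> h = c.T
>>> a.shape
(7, 3)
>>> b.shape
(7, 19)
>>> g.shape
(2, 7)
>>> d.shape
(7, 3)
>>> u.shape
(3, 2)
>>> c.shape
(3, 7)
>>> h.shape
(7, 3)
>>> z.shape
(5, 2)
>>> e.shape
()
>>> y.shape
(7, 2, 7)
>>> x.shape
(7, 2)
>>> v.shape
(3,)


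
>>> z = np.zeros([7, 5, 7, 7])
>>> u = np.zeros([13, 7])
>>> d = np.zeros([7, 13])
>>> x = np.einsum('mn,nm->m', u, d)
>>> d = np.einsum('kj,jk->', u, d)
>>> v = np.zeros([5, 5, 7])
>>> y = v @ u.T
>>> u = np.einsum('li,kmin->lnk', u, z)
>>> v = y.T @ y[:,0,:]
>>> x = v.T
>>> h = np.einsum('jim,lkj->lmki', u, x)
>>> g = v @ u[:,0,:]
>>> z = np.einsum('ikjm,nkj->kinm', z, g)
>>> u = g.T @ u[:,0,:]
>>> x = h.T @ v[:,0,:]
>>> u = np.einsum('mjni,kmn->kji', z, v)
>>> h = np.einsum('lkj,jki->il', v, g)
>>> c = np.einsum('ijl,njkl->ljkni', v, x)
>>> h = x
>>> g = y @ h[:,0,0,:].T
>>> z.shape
(5, 7, 13, 7)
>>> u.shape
(13, 7, 7)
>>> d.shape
()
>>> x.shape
(7, 5, 7, 13)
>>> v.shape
(13, 5, 13)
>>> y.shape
(5, 5, 13)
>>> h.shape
(7, 5, 7, 13)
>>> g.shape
(5, 5, 7)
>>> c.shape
(13, 5, 7, 7, 13)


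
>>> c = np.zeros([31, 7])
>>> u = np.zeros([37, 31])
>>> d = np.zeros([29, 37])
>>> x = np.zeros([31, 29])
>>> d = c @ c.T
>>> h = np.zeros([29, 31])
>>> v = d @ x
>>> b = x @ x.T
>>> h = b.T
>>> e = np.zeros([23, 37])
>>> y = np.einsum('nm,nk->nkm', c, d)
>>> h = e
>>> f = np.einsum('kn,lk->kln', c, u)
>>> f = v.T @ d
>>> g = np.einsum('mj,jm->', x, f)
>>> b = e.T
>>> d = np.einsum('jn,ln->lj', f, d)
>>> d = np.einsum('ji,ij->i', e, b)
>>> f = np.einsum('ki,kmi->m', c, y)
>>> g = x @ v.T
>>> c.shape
(31, 7)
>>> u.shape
(37, 31)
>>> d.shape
(37,)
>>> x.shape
(31, 29)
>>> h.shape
(23, 37)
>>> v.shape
(31, 29)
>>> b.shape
(37, 23)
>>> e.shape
(23, 37)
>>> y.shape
(31, 31, 7)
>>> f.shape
(31,)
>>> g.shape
(31, 31)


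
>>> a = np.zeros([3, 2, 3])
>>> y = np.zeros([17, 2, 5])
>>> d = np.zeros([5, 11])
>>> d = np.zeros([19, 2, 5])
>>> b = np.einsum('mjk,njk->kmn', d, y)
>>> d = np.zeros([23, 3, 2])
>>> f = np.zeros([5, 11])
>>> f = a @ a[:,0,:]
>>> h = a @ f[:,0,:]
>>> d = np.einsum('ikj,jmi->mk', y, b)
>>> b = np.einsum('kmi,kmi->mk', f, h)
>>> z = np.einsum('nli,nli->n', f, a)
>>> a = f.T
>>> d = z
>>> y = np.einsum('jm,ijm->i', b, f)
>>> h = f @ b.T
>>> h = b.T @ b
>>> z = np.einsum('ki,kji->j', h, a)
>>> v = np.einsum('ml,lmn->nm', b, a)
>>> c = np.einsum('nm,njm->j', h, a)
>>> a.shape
(3, 2, 3)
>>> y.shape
(3,)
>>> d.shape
(3,)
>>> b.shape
(2, 3)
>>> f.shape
(3, 2, 3)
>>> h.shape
(3, 3)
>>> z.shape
(2,)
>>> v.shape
(3, 2)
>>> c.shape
(2,)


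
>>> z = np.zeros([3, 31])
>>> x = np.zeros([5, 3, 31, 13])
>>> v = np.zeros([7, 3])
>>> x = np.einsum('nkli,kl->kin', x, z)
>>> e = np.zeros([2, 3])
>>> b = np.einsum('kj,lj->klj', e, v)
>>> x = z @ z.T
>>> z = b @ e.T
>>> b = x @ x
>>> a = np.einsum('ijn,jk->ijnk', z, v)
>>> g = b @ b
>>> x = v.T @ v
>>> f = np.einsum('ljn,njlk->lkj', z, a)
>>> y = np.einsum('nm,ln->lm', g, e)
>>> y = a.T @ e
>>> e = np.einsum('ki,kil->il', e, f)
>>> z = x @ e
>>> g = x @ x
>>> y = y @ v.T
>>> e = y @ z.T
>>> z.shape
(3, 7)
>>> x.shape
(3, 3)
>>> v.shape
(7, 3)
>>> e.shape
(3, 2, 7, 3)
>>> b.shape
(3, 3)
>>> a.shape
(2, 7, 2, 3)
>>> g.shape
(3, 3)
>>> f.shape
(2, 3, 7)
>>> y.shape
(3, 2, 7, 7)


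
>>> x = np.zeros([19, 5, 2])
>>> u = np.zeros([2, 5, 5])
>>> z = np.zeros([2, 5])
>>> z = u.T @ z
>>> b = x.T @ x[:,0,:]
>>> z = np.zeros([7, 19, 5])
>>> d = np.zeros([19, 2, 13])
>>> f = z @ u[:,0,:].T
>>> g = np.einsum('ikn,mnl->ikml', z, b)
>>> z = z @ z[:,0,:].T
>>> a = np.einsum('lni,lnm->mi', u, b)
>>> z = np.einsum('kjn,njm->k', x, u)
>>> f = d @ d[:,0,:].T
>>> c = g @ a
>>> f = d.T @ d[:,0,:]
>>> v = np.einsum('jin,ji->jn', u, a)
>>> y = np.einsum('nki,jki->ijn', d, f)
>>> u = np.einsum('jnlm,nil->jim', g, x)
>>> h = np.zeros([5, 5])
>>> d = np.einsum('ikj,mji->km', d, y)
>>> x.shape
(19, 5, 2)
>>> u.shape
(7, 5, 2)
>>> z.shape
(19,)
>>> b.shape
(2, 5, 2)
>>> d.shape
(2, 13)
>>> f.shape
(13, 2, 13)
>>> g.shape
(7, 19, 2, 2)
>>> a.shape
(2, 5)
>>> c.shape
(7, 19, 2, 5)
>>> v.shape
(2, 5)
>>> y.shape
(13, 13, 19)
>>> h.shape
(5, 5)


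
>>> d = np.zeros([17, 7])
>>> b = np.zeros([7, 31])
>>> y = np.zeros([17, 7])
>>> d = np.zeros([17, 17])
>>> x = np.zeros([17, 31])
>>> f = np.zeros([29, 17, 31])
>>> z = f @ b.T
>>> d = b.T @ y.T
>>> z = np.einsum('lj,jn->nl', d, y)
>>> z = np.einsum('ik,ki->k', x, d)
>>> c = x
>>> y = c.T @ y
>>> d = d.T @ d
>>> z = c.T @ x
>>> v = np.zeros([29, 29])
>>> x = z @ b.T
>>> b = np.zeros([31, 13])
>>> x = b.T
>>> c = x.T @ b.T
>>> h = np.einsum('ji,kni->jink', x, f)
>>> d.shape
(17, 17)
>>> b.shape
(31, 13)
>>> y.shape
(31, 7)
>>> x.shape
(13, 31)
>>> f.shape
(29, 17, 31)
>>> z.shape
(31, 31)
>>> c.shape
(31, 31)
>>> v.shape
(29, 29)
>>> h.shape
(13, 31, 17, 29)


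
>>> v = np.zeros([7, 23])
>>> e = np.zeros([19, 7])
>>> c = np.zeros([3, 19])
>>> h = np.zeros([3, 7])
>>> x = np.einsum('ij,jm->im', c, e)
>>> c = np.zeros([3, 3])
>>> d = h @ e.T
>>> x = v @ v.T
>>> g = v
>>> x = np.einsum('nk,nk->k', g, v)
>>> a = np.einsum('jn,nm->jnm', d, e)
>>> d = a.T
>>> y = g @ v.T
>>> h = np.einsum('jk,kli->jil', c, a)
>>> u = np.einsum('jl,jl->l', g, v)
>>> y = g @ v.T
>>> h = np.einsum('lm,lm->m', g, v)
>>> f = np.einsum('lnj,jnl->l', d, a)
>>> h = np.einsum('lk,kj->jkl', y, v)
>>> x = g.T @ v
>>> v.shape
(7, 23)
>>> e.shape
(19, 7)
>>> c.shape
(3, 3)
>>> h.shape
(23, 7, 7)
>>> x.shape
(23, 23)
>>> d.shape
(7, 19, 3)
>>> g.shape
(7, 23)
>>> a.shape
(3, 19, 7)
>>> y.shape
(7, 7)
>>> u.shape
(23,)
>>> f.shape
(7,)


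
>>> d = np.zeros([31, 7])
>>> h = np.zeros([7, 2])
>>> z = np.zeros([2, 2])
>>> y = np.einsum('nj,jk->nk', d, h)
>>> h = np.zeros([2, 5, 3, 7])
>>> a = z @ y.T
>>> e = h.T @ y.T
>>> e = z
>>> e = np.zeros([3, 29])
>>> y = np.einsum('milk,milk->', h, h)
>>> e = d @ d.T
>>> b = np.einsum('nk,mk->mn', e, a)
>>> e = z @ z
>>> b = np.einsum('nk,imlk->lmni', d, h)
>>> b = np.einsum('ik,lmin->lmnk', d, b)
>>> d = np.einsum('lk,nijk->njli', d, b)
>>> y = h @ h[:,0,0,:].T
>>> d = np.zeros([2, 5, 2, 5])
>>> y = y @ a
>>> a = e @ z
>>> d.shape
(2, 5, 2, 5)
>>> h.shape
(2, 5, 3, 7)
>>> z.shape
(2, 2)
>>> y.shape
(2, 5, 3, 31)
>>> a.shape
(2, 2)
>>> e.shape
(2, 2)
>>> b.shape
(3, 5, 2, 7)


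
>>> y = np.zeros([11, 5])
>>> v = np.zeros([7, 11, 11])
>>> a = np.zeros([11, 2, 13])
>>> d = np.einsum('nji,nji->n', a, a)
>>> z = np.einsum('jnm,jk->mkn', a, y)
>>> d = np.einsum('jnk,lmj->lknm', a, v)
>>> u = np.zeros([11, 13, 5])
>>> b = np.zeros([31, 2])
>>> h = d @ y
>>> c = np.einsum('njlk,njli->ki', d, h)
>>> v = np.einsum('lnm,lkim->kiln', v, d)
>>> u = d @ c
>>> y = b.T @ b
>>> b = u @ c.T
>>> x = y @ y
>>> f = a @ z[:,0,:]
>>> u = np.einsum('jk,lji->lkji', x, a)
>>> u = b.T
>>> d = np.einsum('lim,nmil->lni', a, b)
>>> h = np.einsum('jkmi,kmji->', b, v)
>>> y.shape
(2, 2)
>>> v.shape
(13, 2, 7, 11)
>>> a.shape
(11, 2, 13)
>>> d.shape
(11, 7, 2)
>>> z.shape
(13, 5, 2)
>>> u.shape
(11, 2, 13, 7)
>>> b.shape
(7, 13, 2, 11)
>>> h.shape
()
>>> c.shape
(11, 5)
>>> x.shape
(2, 2)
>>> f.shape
(11, 2, 2)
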